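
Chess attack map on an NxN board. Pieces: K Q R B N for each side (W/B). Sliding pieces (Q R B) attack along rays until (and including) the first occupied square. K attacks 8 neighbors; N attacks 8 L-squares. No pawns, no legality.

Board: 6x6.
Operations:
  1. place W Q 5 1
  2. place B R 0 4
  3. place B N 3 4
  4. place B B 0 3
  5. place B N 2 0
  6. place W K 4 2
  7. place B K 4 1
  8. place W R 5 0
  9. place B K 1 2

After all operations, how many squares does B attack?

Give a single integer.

Answer: 26

Derivation:
Op 1: place WQ@(5,1)
Op 2: place BR@(0,4)
Op 3: place BN@(3,4)
Op 4: place BB@(0,3)
Op 5: place BN@(2,0)
Op 6: place WK@(4,2)
Op 7: place BK@(4,1)
Op 8: place WR@(5,0)
Op 9: place BK@(1,2)
Per-piece attacks for B:
  BB@(0,3): attacks (1,4) (2,5) (1,2) [ray(1,-1) blocked at (1,2)]
  BR@(0,4): attacks (0,5) (0,3) (1,4) (2,4) (3,4) [ray(0,-1) blocked at (0,3); ray(1,0) blocked at (3,4)]
  BK@(1,2): attacks (1,3) (1,1) (2,2) (0,2) (2,3) (2,1) (0,3) (0,1)
  BN@(2,0): attacks (3,2) (4,1) (1,2) (0,1)
  BN@(3,4): attacks (5,5) (1,5) (4,2) (5,3) (2,2) (1,3)
  BK@(4,1): attacks (4,2) (4,0) (5,1) (3,1) (5,2) (5,0) (3,2) (3,0)
Union (26 distinct): (0,1) (0,2) (0,3) (0,5) (1,1) (1,2) (1,3) (1,4) (1,5) (2,1) (2,2) (2,3) (2,4) (2,5) (3,0) (3,1) (3,2) (3,4) (4,0) (4,1) (4,2) (5,0) (5,1) (5,2) (5,3) (5,5)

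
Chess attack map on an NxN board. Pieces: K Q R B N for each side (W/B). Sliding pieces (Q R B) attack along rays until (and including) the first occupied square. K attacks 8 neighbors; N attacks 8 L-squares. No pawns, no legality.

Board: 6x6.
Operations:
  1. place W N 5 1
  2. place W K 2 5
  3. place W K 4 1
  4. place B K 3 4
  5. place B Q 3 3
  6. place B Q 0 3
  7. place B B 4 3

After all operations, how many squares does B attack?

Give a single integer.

Answer: 31

Derivation:
Op 1: place WN@(5,1)
Op 2: place WK@(2,5)
Op 3: place WK@(4,1)
Op 4: place BK@(3,4)
Op 5: place BQ@(3,3)
Op 6: place BQ@(0,3)
Op 7: place BB@(4,3)
Per-piece attacks for B:
  BQ@(0,3): attacks (0,4) (0,5) (0,2) (0,1) (0,0) (1,3) (2,3) (3,3) (1,4) (2,5) (1,2) (2,1) (3,0) [ray(1,0) blocked at (3,3); ray(1,1) blocked at (2,5)]
  BQ@(3,3): attacks (3,4) (3,2) (3,1) (3,0) (4,3) (2,3) (1,3) (0,3) (4,4) (5,5) (4,2) (5,1) (2,4) (1,5) (2,2) (1,1) (0,0) [ray(0,1) blocked at (3,4); ray(1,0) blocked at (4,3); ray(-1,0) blocked at (0,3); ray(1,-1) blocked at (5,1)]
  BK@(3,4): attacks (3,5) (3,3) (4,4) (2,4) (4,5) (4,3) (2,5) (2,3)
  BB@(4,3): attacks (5,4) (5,2) (3,4) (3,2) (2,1) (1,0) [ray(-1,1) blocked at (3,4)]
Union (31 distinct): (0,0) (0,1) (0,2) (0,3) (0,4) (0,5) (1,0) (1,1) (1,2) (1,3) (1,4) (1,5) (2,1) (2,2) (2,3) (2,4) (2,5) (3,0) (3,1) (3,2) (3,3) (3,4) (3,5) (4,2) (4,3) (4,4) (4,5) (5,1) (5,2) (5,4) (5,5)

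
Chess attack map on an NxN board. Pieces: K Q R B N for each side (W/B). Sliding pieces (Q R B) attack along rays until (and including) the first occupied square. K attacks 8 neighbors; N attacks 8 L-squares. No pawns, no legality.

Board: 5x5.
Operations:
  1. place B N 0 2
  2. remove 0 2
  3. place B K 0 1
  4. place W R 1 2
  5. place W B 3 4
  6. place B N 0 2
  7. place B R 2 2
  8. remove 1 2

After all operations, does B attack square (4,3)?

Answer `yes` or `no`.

Op 1: place BN@(0,2)
Op 2: remove (0,2)
Op 3: place BK@(0,1)
Op 4: place WR@(1,2)
Op 5: place WB@(3,4)
Op 6: place BN@(0,2)
Op 7: place BR@(2,2)
Op 8: remove (1,2)
Per-piece attacks for B:
  BK@(0,1): attacks (0,2) (0,0) (1,1) (1,2) (1,0)
  BN@(0,2): attacks (1,4) (2,3) (1,0) (2,1)
  BR@(2,2): attacks (2,3) (2,4) (2,1) (2,0) (3,2) (4,2) (1,2) (0,2) [ray(-1,0) blocked at (0,2)]
B attacks (4,3): no

Answer: no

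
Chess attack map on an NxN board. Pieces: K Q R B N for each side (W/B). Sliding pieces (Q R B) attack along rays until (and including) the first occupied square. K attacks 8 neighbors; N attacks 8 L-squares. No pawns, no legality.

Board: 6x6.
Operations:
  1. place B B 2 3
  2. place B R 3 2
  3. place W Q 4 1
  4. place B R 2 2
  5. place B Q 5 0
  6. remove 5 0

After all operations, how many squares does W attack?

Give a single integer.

Answer: 14

Derivation:
Op 1: place BB@(2,3)
Op 2: place BR@(3,2)
Op 3: place WQ@(4,1)
Op 4: place BR@(2,2)
Op 5: place BQ@(5,0)
Op 6: remove (5,0)
Per-piece attacks for W:
  WQ@(4,1): attacks (4,2) (4,3) (4,4) (4,5) (4,0) (5,1) (3,1) (2,1) (1,1) (0,1) (5,2) (5,0) (3,2) (3,0) [ray(-1,1) blocked at (3,2)]
Union (14 distinct): (0,1) (1,1) (2,1) (3,0) (3,1) (3,2) (4,0) (4,2) (4,3) (4,4) (4,5) (5,0) (5,1) (5,2)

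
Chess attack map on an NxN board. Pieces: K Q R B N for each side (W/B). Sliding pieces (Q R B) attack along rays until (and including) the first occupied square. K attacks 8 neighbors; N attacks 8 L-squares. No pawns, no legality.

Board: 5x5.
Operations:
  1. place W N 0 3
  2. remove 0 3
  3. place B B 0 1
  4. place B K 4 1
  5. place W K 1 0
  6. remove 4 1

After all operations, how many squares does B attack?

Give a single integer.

Answer: 4

Derivation:
Op 1: place WN@(0,3)
Op 2: remove (0,3)
Op 3: place BB@(0,1)
Op 4: place BK@(4,1)
Op 5: place WK@(1,0)
Op 6: remove (4,1)
Per-piece attacks for B:
  BB@(0,1): attacks (1,2) (2,3) (3,4) (1,0) [ray(1,-1) blocked at (1,0)]
Union (4 distinct): (1,0) (1,2) (2,3) (3,4)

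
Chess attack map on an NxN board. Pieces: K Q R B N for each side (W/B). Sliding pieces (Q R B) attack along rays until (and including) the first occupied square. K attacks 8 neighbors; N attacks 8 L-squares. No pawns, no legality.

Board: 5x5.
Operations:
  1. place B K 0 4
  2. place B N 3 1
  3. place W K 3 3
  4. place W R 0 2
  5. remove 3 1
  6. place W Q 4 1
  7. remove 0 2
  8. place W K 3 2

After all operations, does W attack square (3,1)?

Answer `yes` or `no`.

Answer: yes

Derivation:
Op 1: place BK@(0,4)
Op 2: place BN@(3,1)
Op 3: place WK@(3,3)
Op 4: place WR@(0,2)
Op 5: remove (3,1)
Op 6: place WQ@(4,1)
Op 7: remove (0,2)
Op 8: place WK@(3,2)
Per-piece attacks for W:
  WK@(3,2): attacks (3,3) (3,1) (4,2) (2,2) (4,3) (4,1) (2,3) (2,1)
  WK@(3,3): attacks (3,4) (3,2) (4,3) (2,3) (4,4) (4,2) (2,4) (2,2)
  WQ@(4,1): attacks (4,2) (4,3) (4,4) (4,0) (3,1) (2,1) (1,1) (0,1) (3,2) (3,0) [ray(-1,1) blocked at (3,2)]
W attacks (3,1): yes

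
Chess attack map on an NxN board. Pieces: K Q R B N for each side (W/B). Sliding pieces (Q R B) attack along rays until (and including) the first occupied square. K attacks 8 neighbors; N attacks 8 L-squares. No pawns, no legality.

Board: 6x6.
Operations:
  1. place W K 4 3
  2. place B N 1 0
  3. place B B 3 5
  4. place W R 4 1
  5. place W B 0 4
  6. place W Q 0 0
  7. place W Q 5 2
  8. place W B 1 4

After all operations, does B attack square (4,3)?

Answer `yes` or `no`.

Op 1: place WK@(4,3)
Op 2: place BN@(1,0)
Op 3: place BB@(3,5)
Op 4: place WR@(4,1)
Op 5: place WB@(0,4)
Op 6: place WQ@(0,0)
Op 7: place WQ@(5,2)
Op 8: place WB@(1,4)
Per-piece attacks for B:
  BN@(1,0): attacks (2,2) (3,1) (0,2)
  BB@(3,5): attacks (4,4) (5,3) (2,4) (1,3) (0,2)
B attacks (4,3): no

Answer: no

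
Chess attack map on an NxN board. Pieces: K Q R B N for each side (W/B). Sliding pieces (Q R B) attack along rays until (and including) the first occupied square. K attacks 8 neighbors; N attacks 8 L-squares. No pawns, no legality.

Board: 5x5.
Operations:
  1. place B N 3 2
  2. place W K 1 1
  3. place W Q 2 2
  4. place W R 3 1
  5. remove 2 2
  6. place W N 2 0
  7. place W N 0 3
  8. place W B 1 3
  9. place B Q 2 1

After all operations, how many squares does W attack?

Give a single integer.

Op 1: place BN@(3,2)
Op 2: place WK@(1,1)
Op 3: place WQ@(2,2)
Op 4: place WR@(3,1)
Op 5: remove (2,2)
Op 6: place WN@(2,0)
Op 7: place WN@(0,3)
Op 8: place WB@(1,3)
Op 9: place BQ@(2,1)
Per-piece attacks for W:
  WN@(0,3): attacks (2,4) (1,1) (2,2)
  WK@(1,1): attacks (1,2) (1,0) (2,1) (0,1) (2,2) (2,0) (0,2) (0,0)
  WB@(1,3): attacks (2,4) (2,2) (3,1) (0,4) (0,2) [ray(1,-1) blocked at (3,1)]
  WN@(2,0): attacks (3,2) (4,1) (1,2) (0,1)
  WR@(3,1): attacks (3,2) (3,0) (4,1) (2,1) [ray(0,1) blocked at (3,2); ray(-1,0) blocked at (2,1)]
Union (15 distinct): (0,0) (0,1) (0,2) (0,4) (1,0) (1,1) (1,2) (2,0) (2,1) (2,2) (2,4) (3,0) (3,1) (3,2) (4,1)

Answer: 15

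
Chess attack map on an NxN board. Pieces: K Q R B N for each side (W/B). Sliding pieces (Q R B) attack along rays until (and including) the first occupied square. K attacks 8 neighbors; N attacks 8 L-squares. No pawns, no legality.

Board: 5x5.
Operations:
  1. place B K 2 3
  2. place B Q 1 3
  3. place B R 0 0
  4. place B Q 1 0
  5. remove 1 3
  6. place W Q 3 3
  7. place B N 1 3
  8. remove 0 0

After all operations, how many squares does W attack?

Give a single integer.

Op 1: place BK@(2,3)
Op 2: place BQ@(1,3)
Op 3: place BR@(0,0)
Op 4: place BQ@(1,0)
Op 5: remove (1,3)
Op 6: place WQ@(3,3)
Op 7: place BN@(1,3)
Op 8: remove (0,0)
Per-piece attacks for W:
  WQ@(3,3): attacks (3,4) (3,2) (3,1) (3,0) (4,3) (2,3) (4,4) (4,2) (2,4) (2,2) (1,1) (0,0) [ray(-1,0) blocked at (2,3)]
Union (12 distinct): (0,0) (1,1) (2,2) (2,3) (2,4) (3,0) (3,1) (3,2) (3,4) (4,2) (4,3) (4,4)

Answer: 12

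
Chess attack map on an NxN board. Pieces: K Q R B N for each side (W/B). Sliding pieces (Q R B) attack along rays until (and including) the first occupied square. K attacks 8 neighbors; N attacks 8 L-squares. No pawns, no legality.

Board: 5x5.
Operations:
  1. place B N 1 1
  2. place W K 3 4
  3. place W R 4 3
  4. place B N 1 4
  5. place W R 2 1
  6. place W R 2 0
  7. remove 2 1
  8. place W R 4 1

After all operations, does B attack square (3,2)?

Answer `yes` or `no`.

Op 1: place BN@(1,1)
Op 2: place WK@(3,4)
Op 3: place WR@(4,3)
Op 4: place BN@(1,4)
Op 5: place WR@(2,1)
Op 6: place WR@(2,0)
Op 7: remove (2,1)
Op 8: place WR@(4,1)
Per-piece attacks for B:
  BN@(1,1): attacks (2,3) (3,2) (0,3) (3,0)
  BN@(1,4): attacks (2,2) (3,3) (0,2)
B attacks (3,2): yes

Answer: yes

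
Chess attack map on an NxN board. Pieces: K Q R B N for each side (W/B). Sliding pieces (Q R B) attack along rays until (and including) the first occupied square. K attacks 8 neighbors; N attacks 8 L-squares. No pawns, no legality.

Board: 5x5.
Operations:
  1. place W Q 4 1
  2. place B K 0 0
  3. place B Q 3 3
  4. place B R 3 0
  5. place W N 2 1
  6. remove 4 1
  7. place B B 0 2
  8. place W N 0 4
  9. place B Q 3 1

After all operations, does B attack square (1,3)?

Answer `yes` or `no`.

Op 1: place WQ@(4,1)
Op 2: place BK@(0,0)
Op 3: place BQ@(3,3)
Op 4: place BR@(3,0)
Op 5: place WN@(2,1)
Op 6: remove (4,1)
Op 7: place BB@(0,2)
Op 8: place WN@(0,4)
Op 9: place BQ@(3,1)
Per-piece attacks for B:
  BK@(0,0): attacks (0,1) (1,0) (1,1)
  BB@(0,2): attacks (1,3) (2,4) (1,1) (2,0)
  BR@(3,0): attacks (3,1) (4,0) (2,0) (1,0) (0,0) [ray(0,1) blocked at (3,1); ray(-1,0) blocked at (0,0)]
  BQ@(3,1): attacks (3,2) (3,3) (3,0) (4,1) (2,1) (4,2) (4,0) (2,2) (1,3) (0,4) (2,0) [ray(0,1) blocked at (3,3); ray(0,-1) blocked at (3,0); ray(-1,0) blocked at (2,1); ray(-1,1) blocked at (0,4)]
  BQ@(3,3): attacks (3,4) (3,2) (3,1) (4,3) (2,3) (1,3) (0,3) (4,4) (4,2) (2,4) (2,2) (1,1) (0,0) [ray(0,-1) blocked at (3,1); ray(-1,-1) blocked at (0,0)]
B attacks (1,3): yes

Answer: yes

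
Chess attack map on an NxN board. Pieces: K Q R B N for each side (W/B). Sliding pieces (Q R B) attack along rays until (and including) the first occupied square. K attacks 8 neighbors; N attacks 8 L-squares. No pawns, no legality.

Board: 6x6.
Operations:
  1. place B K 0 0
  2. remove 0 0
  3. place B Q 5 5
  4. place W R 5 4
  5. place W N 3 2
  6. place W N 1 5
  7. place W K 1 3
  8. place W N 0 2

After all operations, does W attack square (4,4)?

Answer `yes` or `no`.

Op 1: place BK@(0,0)
Op 2: remove (0,0)
Op 3: place BQ@(5,5)
Op 4: place WR@(5,4)
Op 5: place WN@(3,2)
Op 6: place WN@(1,5)
Op 7: place WK@(1,3)
Op 8: place WN@(0,2)
Per-piece attacks for W:
  WN@(0,2): attacks (1,4) (2,3) (1,0) (2,1)
  WK@(1,3): attacks (1,4) (1,2) (2,3) (0,3) (2,4) (2,2) (0,4) (0,2)
  WN@(1,5): attacks (2,3) (3,4) (0,3)
  WN@(3,2): attacks (4,4) (5,3) (2,4) (1,3) (4,0) (5,1) (2,0) (1,1)
  WR@(5,4): attacks (5,5) (5,3) (5,2) (5,1) (5,0) (4,4) (3,4) (2,4) (1,4) (0,4) [ray(0,1) blocked at (5,5)]
W attacks (4,4): yes

Answer: yes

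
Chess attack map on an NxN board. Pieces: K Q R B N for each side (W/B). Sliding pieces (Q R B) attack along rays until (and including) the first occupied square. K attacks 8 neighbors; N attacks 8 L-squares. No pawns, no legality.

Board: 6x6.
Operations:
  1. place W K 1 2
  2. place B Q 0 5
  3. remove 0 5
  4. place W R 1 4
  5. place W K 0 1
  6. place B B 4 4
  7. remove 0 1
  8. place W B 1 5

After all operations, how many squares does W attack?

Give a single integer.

Answer: 17

Derivation:
Op 1: place WK@(1,2)
Op 2: place BQ@(0,5)
Op 3: remove (0,5)
Op 4: place WR@(1,4)
Op 5: place WK@(0,1)
Op 6: place BB@(4,4)
Op 7: remove (0,1)
Op 8: place WB@(1,5)
Per-piece attacks for W:
  WK@(1,2): attacks (1,3) (1,1) (2,2) (0,2) (2,3) (2,1) (0,3) (0,1)
  WR@(1,4): attacks (1,5) (1,3) (1,2) (2,4) (3,4) (4,4) (0,4) [ray(0,1) blocked at (1,5); ray(0,-1) blocked at (1,2); ray(1,0) blocked at (4,4)]
  WB@(1,5): attacks (2,4) (3,3) (4,2) (5,1) (0,4)
Union (17 distinct): (0,1) (0,2) (0,3) (0,4) (1,1) (1,2) (1,3) (1,5) (2,1) (2,2) (2,3) (2,4) (3,3) (3,4) (4,2) (4,4) (5,1)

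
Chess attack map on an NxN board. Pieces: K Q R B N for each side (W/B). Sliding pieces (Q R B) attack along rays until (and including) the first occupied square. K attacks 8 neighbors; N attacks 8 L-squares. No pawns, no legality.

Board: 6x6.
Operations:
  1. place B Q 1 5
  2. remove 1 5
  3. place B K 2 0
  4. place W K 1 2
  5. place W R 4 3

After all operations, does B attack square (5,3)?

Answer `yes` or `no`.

Op 1: place BQ@(1,5)
Op 2: remove (1,5)
Op 3: place BK@(2,0)
Op 4: place WK@(1,2)
Op 5: place WR@(4,3)
Per-piece attacks for B:
  BK@(2,0): attacks (2,1) (3,0) (1,0) (3,1) (1,1)
B attacks (5,3): no

Answer: no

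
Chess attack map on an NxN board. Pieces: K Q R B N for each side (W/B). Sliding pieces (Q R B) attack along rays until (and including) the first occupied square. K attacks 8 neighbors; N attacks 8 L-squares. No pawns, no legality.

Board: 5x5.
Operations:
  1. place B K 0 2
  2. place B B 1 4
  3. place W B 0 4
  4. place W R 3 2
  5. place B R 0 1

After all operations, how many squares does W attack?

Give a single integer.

Op 1: place BK@(0,2)
Op 2: place BB@(1,4)
Op 3: place WB@(0,4)
Op 4: place WR@(3,2)
Op 5: place BR@(0,1)
Per-piece attacks for W:
  WB@(0,4): attacks (1,3) (2,2) (3,1) (4,0)
  WR@(3,2): attacks (3,3) (3,4) (3,1) (3,0) (4,2) (2,2) (1,2) (0,2) [ray(-1,0) blocked at (0,2)]
Union (10 distinct): (0,2) (1,2) (1,3) (2,2) (3,0) (3,1) (3,3) (3,4) (4,0) (4,2)

Answer: 10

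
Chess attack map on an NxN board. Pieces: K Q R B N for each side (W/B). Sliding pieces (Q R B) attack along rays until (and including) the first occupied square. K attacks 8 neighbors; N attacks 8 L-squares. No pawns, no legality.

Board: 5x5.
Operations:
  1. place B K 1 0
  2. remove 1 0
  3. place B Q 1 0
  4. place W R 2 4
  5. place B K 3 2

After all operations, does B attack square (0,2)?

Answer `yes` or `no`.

Answer: no

Derivation:
Op 1: place BK@(1,0)
Op 2: remove (1,0)
Op 3: place BQ@(1,0)
Op 4: place WR@(2,4)
Op 5: place BK@(3,2)
Per-piece attacks for B:
  BQ@(1,0): attacks (1,1) (1,2) (1,3) (1,4) (2,0) (3,0) (4,0) (0,0) (2,1) (3,2) (0,1) [ray(1,1) blocked at (3,2)]
  BK@(3,2): attacks (3,3) (3,1) (4,2) (2,2) (4,3) (4,1) (2,3) (2,1)
B attacks (0,2): no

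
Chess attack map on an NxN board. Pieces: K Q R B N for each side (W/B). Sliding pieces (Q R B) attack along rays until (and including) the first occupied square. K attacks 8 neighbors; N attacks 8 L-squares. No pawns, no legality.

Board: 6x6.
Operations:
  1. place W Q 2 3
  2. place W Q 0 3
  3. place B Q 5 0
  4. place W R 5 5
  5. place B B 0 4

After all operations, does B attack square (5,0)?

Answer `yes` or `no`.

Answer: no

Derivation:
Op 1: place WQ@(2,3)
Op 2: place WQ@(0,3)
Op 3: place BQ@(5,0)
Op 4: place WR@(5,5)
Op 5: place BB@(0,4)
Per-piece attacks for B:
  BB@(0,4): attacks (1,5) (1,3) (2,2) (3,1) (4,0)
  BQ@(5,0): attacks (5,1) (5,2) (5,3) (5,4) (5,5) (4,0) (3,0) (2,0) (1,0) (0,0) (4,1) (3,2) (2,3) [ray(0,1) blocked at (5,5); ray(-1,1) blocked at (2,3)]
B attacks (5,0): no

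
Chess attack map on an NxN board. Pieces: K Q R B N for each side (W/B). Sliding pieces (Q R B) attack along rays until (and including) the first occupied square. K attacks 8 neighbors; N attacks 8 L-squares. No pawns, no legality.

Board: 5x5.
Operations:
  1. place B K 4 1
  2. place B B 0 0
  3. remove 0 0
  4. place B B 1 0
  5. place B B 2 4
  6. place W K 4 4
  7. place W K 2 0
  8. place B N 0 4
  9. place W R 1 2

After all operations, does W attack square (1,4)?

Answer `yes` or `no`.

Op 1: place BK@(4,1)
Op 2: place BB@(0,0)
Op 3: remove (0,0)
Op 4: place BB@(1,0)
Op 5: place BB@(2,4)
Op 6: place WK@(4,4)
Op 7: place WK@(2,0)
Op 8: place BN@(0,4)
Op 9: place WR@(1,2)
Per-piece attacks for W:
  WR@(1,2): attacks (1,3) (1,4) (1,1) (1,0) (2,2) (3,2) (4,2) (0,2) [ray(0,-1) blocked at (1,0)]
  WK@(2,0): attacks (2,1) (3,0) (1,0) (3,1) (1,1)
  WK@(4,4): attacks (4,3) (3,4) (3,3)
W attacks (1,4): yes

Answer: yes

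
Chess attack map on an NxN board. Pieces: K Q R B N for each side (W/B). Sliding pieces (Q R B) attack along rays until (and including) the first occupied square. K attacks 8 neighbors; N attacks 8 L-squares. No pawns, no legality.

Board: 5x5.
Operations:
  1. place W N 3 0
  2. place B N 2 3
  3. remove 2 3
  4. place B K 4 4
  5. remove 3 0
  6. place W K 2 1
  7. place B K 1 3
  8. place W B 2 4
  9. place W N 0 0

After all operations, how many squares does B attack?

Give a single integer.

Answer: 11

Derivation:
Op 1: place WN@(3,0)
Op 2: place BN@(2,3)
Op 3: remove (2,3)
Op 4: place BK@(4,4)
Op 5: remove (3,0)
Op 6: place WK@(2,1)
Op 7: place BK@(1,3)
Op 8: place WB@(2,4)
Op 9: place WN@(0,0)
Per-piece attacks for B:
  BK@(1,3): attacks (1,4) (1,2) (2,3) (0,3) (2,4) (2,2) (0,4) (0,2)
  BK@(4,4): attacks (4,3) (3,4) (3,3)
Union (11 distinct): (0,2) (0,3) (0,4) (1,2) (1,4) (2,2) (2,3) (2,4) (3,3) (3,4) (4,3)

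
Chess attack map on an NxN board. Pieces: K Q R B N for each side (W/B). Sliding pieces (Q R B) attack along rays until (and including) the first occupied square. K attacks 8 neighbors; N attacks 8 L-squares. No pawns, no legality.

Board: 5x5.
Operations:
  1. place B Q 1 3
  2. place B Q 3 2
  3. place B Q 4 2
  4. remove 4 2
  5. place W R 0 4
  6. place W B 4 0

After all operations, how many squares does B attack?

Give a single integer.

Op 1: place BQ@(1,3)
Op 2: place BQ@(3,2)
Op 3: place BQ@(4,2)
Op 4: remove (4,2)
Op 5: place WR@(0,4)
Op 6: place WB@(4,0)
Per-piece attacks for B:
  BQ@(1,3): attacks (1,4) (1,2) (1,1) (1,0) (2,3) (3,3) (4,3) (0,3) (2,4) (2,2) (3,1) (4,0) (0,4) (0,2) [ray(1,-1) blocked at (4,0); ray(-1,1) blocked at (0,4)]
  BQ@(3,2): attacks (3,3) (3,4) (3,1) (3,0) (4,2) (2,2) (1,2) (0,2) (4,3) (4,1) (2,3) (1,4) (2,1) (1,0)
Union (19 distinct): (0,2) (0,3) (0,4) (1,0) (1,1) (1,2) (1,4) (2,1) (2,2) (2,3) (2,4) (3,0) (3,1) (3,3) (3,4) (4,0) (4,1) (4,2) (4,3)

Answer: 19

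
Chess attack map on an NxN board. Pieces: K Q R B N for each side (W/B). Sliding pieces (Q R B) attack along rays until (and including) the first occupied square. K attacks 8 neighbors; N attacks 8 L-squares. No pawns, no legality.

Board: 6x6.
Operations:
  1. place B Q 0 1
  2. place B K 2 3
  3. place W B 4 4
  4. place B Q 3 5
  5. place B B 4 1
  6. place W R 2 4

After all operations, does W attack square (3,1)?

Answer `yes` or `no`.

Op 1: place BQ@(0,1)
Op 2: place BK@(2,3)
Op 3: place WB@(4,4)
Op 4: place BQ@(3,5)
Op 5: place BB@(4,1)
Op 6: place WR@(2,4)
Per-piece attacks for W:
  WR@(2,4): attacks (2,5) (2,3) (3,4) (4,4) (1,4) (0,4) [ray(0,-1) blocked at (2,3); ray(1,0) blocked at (4,4)]
  WB@(4,4): attacks (5,5) (5,3) (3,5) (3,3) (2,2) (1,1) (0,0) [ray(-1,1) blocked at (3,5)]
W attacks (3,1): no

Answer: no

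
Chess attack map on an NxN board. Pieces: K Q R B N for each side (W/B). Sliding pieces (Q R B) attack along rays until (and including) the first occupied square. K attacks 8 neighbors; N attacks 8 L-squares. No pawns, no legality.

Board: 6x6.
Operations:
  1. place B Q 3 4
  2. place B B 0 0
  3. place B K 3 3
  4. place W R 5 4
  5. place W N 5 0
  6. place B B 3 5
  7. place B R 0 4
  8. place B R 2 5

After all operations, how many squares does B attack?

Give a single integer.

Answer: 28

Derivation:
Op 1: place BQ@(3,4)
Op 2: place BB@(0,0)
Op 3: place BK@(3,3)
Op 4: place WR@(5,4)
Op 5: place WN@(5,0)
Op 6: place BB@(3,5)
Op 7: place BR@(0,4)
Op 8: place BR@(2,5)
Per-piece attacks for B:
  BB@(0,0): attacks (1,1) (2,2) (3,3) [ray(1,1) blocked at (3,3)]
  BR@(0,4): attacks (0,5) (0,3) (0,2) (0,1) (0,0) (1,4) (2,4) (3,4) [ray(0,-1) blocked at (0,0); ray(1,0) blocked at (3,4)]
  BR@(2,5): attacks (2,4) (2,3) (2,2) (2,1) (2,0) (3,5) (1,5) (0,5) [ray(1,0) blocked at (3,5)]
  BK@(3,3): attacks (3,4) (3,2) (4,3) (2,3) (4,4) (4,2) (2,4) (2,2)
  BQ@(3,4): attacks (3,5) (3,3) (4,4) (5,4) (2,4) (1,4) (0,4) (4,5) (4,3) (5,2) (2,5) (2,3) (1,2) (0,1) [ray(0,1) blocked at (3,5); ray(0,-1) blocked at (3,3); ray(1,0) blocked at (5,4); ray(-1,0) blocked at (0,4); ray(-1,1) blocked at (2,5)]
  BB@(3,5): attacks (4,4) (5,3) (2,4) (1,3) (0,2)
Union (28 distinct): (0,0) (0,1) (0,2) (0,3) (0,4) (0,5) (1,1) (1,2) (1,3) (1,4) (1,5) (2,0) (2,1) (2,2) (2,3) (2,4) (2,5) (3,2) (3,3) (3,4) (3,5) (4,2) (4,3) (4,4) (4,5) (5,2) (5,3) (5,4)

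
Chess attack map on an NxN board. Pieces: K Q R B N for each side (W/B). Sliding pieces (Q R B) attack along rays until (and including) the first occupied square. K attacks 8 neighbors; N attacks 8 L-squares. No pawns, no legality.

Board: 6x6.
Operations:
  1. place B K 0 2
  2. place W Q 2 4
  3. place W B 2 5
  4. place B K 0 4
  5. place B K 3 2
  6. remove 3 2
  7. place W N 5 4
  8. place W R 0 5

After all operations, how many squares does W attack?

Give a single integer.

Answer: 20

Derivation:
Op 1: place BK@(0,2)
Op 2: place WQ@(2,4)
Op 3: place WB@(2,5)
Op 4: place BK@(0,4)
Op 5: place BK@(3,2)
Op 6: remove (3,2)
Op 7: place WN@(5,4)
Op 8: place WR@(0,5)
Per-piece attacks for W:
  WR@(0,5): attacks (0,4) (1,5) (2,5) [ray(0,-1) blocked at (0,4); ray(1,0) blocked at (2,5)]
  WQ@(2,4): attacks (2,5) (2,3) (2,2) (2,1) (2,0) (3,4) (4,4) (5,4) (1,4) (0,4) (3,5) (3,3) (4,2) (5,1) (1,5) (1,3) (0,2) [ray(0,1) blocked at (2,5); ray(1,0) blocked at (5,4); ray(-1,0) blocked at (0,4); ray(-1,-1) blocked at (0,2)]
  WB@(2,5): attacks (3,4) (4,3) (5,2) (1,4) (0,3)
  WN@(5,4): attacks (3,5) (4,2) (3,3)
Union (20 distinct): (0,2) (0,3) (0,4) (1,3) (1,4) (1,5) (2,0) (2,1) (2,2) (2,3) (2,5) (3,3) (3,4) (3,5) (4,2) (4,3) (4,4) (5,1) (5,2) (5,4)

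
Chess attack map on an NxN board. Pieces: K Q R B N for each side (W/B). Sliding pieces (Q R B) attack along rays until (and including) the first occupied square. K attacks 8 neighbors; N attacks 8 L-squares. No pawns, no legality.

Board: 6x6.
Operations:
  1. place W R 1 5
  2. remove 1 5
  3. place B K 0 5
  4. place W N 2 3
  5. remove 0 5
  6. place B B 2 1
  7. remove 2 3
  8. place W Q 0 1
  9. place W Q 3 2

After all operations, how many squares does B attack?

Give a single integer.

Op 1: place WR@(1,5)
Op 2: remove (1,5)
Op 3: place BK@(0,5)
Op 4: place WN@(2,3)
Op 5: remove (0,5)
Op 6: place BB@(2,1)
Op 7: remove (2,3)
Op 8: place WQ@(0,1)
Op 9: place WQ@(3,2)
Per-piece attacks for B:
  BB@(2,1): attacks (3,2) (3,0) (1,2) (0,3) (1,0) [ray(1,1) blocked at (3,2)]
Union (5 distinct): (0,3) (1,0) (1,2) (3,0) (3,2)

Answer: 5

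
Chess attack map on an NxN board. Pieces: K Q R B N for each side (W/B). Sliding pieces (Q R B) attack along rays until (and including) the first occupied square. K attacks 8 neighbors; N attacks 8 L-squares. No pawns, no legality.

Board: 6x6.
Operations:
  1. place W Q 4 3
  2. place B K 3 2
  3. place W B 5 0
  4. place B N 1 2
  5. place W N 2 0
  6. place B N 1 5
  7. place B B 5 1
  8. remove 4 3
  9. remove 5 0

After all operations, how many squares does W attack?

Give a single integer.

Op 1: place WQ@(4,3)
Op 2: place BK@(3,2)
Op 3: place WB@(5,0)
Op 4: place BN@(1,2)
Op 5: place WN@(2,0)
Op 6: place BN@(1,5)
Op 7: place BB@(5,1)
Op 8: remove (4,3)
Op 9: remove (5,0)
Per-piece attacks for W:
  WN@(2,0): attacks (3,2) (4,1) (1,2) (0,1)
Union (4 distinct): (0,1) (1,2) (3,2) (4,1)

Answer: 4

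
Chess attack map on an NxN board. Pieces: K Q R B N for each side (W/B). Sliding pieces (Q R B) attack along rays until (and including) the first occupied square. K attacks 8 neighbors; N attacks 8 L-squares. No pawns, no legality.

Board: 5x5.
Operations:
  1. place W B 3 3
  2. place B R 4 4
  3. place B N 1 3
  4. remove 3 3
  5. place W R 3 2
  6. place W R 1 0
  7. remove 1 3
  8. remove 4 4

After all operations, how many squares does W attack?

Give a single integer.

Answer: 14

Derivation:
Op 1: place WB@(3,3)
Op 2: place BR@(4,4)
Op 3: place BN@(1,3)
Op 4: remove (3,3)
Op 5: place WR@(3,2)
Op 6: place WR@(1,0)
Op 7: remove (1,3)
Op 8: remove (4,4)
Per-piece attacks for W:
  WR@(1,0): attacks (1,1) (1,2) (1,3) (1,4) (2,0) (3,0) (4,0) (0,0)
  WR@(3,2): attacks (3,3) (3,4) (3,1) (3,0) (4,2) (2,2) (1,2) (0,2)
Union (14 distinct): (0,0) (0,2) (1,1) (1,2) (1,3) (1,4) (2,0) (2,2) (3,0) (3,1) (3,3) (3,4) (4,0) (4,2)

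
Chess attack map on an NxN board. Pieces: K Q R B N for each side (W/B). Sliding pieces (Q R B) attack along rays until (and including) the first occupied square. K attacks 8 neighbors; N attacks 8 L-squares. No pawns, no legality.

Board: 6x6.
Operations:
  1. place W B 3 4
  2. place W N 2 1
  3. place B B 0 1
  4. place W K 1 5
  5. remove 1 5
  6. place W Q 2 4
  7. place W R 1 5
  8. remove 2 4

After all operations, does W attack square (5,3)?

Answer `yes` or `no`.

Answer: no

Derivation:
Op 1: place WB@(3,4)
Op 2: place WN@(2,1)
Op 3: place BB@(0,1)
Op 4: place WK@(1,5)
Op 5: remove (1,5)
Op 6: place WQ@(2,4)
Op 7: place WR@(1,5)
Op 8: remove (2,4)
Per-piece attacks for W:
  WR@(1,5): attacks (1,4) (1,3) (1,2) (1,1) (1,0) (2,5) (3,5) (4,5) (5,5) (0,5)
  WN@(2,1): attacks (3,3) (4,2) (1,3) (0,2) (4,0) (0,0)
  WB@(3,4): attacks (4,5) (4,3) (5,2) (2,5) (2,3) (1,2) (0,1) [ray(-1,-1) blocked at (0,1)]
W attacks (5,3): no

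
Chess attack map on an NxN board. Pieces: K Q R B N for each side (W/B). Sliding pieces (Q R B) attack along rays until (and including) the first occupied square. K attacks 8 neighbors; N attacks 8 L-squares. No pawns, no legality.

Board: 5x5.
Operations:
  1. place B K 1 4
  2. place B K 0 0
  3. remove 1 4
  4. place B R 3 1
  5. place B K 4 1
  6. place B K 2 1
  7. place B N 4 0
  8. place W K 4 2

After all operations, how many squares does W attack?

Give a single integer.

Op 1: place BK@(1,4)
Op 2: place BK@(0,0)
Op 3: remove (1,4)
Op 4: place BR@(3,1)
Op 5: place BK@(4,1)
Op 6: place BK@(2,1)
Op 7: place BN@(4,0)
Op 8: place WK@(4,2)
Per-piece attacks for W:
  WK@(4,2): attacks (4,3) (4,1) (3,2) (3,3) (3,1)
Union (5 distinct): (3,1) (3,2) (3,3) (4,1) (4,3)

Answer: 5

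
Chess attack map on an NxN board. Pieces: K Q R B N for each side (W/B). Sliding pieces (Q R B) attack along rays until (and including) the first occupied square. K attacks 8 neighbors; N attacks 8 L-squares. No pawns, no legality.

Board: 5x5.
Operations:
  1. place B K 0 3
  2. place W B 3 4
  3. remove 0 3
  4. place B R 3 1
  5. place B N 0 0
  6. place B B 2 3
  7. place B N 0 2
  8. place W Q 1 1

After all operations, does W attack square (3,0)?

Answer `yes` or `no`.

Op 1: place BK@(0,3)
Op 2: place WB@(3,4)
Op 3: remove (0,3)
Op 4: place BR@(3,1)
Op 5: place BN@(0,0)
Op 6: place BB@(2,3)
Op 7: place BN@(0,2)
Op 8: place WQ@(1,1)
Per-piece attacks for W:
  WQ@(1,1): attacks (1,2) (1,3) (1,4) (1,0) (2,1) (3,1) (0,1) (2,2) (3,3) (4,4) (2,0) (0,2) (0,0) [ray(1,0) blocked at (3,1); ray(-1,1) blocked at (0,2); ray(-1,-1) blocked at (0,0)]
  WB@(3,4): attacks (4,3) (2,3) [ray(-1,-1) blocked at (2,3)]
W attacks (3,0): no

Answer: no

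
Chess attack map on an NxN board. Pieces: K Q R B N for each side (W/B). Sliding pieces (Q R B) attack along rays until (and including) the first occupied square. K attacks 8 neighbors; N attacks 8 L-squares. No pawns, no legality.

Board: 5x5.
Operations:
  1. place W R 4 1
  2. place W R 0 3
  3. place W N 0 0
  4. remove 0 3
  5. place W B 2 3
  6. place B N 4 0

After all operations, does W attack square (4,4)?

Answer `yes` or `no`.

Answer: yes

Derivation:
Op 1: place WR@(4,1)
Op 2: place WR@(0,3)
Op 3: place WN@(0,0)
Op 4: remove (0,3)
Op 5: place WB@(2,3)
Op 6: place BN@(4,0)
Per-piece attacks for W:
  WN@(0,0): attacks (1,2) (2,1)
  WB@(2,3): attacks (3,4) (3,2) (4,1) (1,4) (1,2) (0,1) [ray(1,-1) blocked at (4,1)]
  WR@(4,1): attacks (4,2) (4,3) (4,4) (4,0) (3,1) (2,1) (1,1) (0,1) [ray(0,-1) blocked at (4,0)]
W attacks (4,4): yes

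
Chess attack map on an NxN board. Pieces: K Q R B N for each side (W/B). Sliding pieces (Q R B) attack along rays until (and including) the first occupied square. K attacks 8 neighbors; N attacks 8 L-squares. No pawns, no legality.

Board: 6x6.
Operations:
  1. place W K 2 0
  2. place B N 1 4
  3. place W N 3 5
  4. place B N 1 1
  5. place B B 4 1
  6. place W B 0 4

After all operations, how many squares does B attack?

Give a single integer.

Answer: 11

Derivation:
Op 1: place WK@(2,0)
Op 2: place BN@(1,4)
Op 3: place WN@(3,5)
Op 4: place BN@(1,1)
Op 5: place BB@(4,1)
Op 6: place WB@(0,4)
Per-piece attacks for B:
  BN@(1,1): attacks (2,3) (3,2) (0,3) (3,0)
  BN@(1,4): attacks (3,5) (2,2) (3,3) (0,2)
  BB@(4,1): attacks (5,2) (5,0) (3,2) (2,3) (1,4) (3,0) [ray(-1,1) blocked at (1,4)]
Union (11 distinct): (0,2) (0,3) (1,4) (2,2) (2,3) (3,0) (3,2) (3,3) (3,5) (5,0) (5,2)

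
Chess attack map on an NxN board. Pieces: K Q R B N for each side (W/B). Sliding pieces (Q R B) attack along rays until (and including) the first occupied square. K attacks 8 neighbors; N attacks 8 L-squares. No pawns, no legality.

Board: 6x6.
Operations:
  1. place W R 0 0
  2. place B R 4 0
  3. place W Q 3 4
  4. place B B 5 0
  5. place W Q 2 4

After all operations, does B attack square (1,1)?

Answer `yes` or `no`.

Answer: no

Derivation:
Op 1: place WR@(0,0)
Op 2: place BR@(4,0)
Op 3: place WQ@(3,4)
Op 4: place BB@(5,0)
Op 5: place WQ@(2,4)
Per-piece attacks for B:
  BR@(4,0): attacks (4,1) (4,2) (4,3) (4,4) (4,5) (5,0) (3,0) (2,0) (1,0) (0,0) [ray(1,0) blocked at (5,0); ray(-1,0) blocked at (0,0)]
  BB@(5,0): attacks (4,1) (3,2) (2,3) (1,4) (0,5)
B attacks (1,1): no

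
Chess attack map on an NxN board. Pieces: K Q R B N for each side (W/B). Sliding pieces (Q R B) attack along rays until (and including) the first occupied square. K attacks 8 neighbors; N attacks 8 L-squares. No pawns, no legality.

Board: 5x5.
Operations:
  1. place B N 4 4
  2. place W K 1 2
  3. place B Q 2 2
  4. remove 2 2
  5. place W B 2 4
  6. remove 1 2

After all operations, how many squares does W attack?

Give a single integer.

Answer: 4

Derivation:
Op 1: place BN@(4,4)
Op 2: place WK@(1,2)
Op 3: place BQ@(2,2)
Op 4: remove (2,2)
Op 5: place WB@(2,4)
Op 6: remove (1,2)
Per-piece attacks for W:
  WB@(2,4): attacks (3,3) (4,2) (1,3) (0,2)
Union (4 distinct): (0,2) (1,3) (3,3) (4,2)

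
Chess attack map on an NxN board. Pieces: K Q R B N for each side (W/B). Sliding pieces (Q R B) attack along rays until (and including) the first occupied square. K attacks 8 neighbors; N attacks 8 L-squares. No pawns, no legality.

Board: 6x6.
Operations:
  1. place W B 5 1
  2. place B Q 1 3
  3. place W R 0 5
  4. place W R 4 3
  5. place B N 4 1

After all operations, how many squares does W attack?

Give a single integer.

Answer: 19

Derivation:
Op 1: place WB@(5,1)
Op 2: place BQ@(1,3)
Op 3: place WR@(0,5)
Op 4: place WR@(4,3)
Op 5: place BN@(4,1)
Per-piece attacks for W:
  WR@(0,5): attacks (0,4) (0,3) (0,2) (0,1) (0,0) (1,5) (2,5) (3,5) (4,5) (5,5)
  WR@(4,3): attacks (4,4) (4,5) (4,2) (4,1) (5,3) (3,3) (2,3) (1,3) [ray(0,-1) blocked at (4,1); ray(-1,0) blocked at (1,3)]
  WB@(5,1): attacks (4,2) (3,3) (2,4) (1,5) (4,0)
Union (19 distinct): (0,0) (0,1) (0,2) (0,3) (0,4) (1,3) (1,5) (2,3) (2,4) (2,5) (3,3) (3,5) (4,0) (4,1) (4,2) (4,4) (4,5) (5,3) (5,5)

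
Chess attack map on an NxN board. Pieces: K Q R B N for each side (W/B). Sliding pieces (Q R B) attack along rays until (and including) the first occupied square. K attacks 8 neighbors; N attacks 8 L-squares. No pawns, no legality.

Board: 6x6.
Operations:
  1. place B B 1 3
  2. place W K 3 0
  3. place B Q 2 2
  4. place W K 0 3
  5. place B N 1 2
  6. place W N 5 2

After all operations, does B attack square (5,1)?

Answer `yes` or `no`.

Op 1: place BB@(1,3)
Op 2: place WK@(3,0)
Op 3: place BQ@(2,2)
Op 4: place WK@(0,3)
Op 5: place BN@(1,2)
Op 6: place WN@(5,2)
Per-piece attacks for B:
  BN@(1,2): attacks (2,4) (3,3) (0,4) (2,0) (3,1) (0,0)
  BB@(1,3): attacks (2,4) (3,5) (2,2) (0,4) (0,2) [ray(1,-1) blocked at (2,2)]
  BQ@(2,2): attacks (2,3) (2,4) (2,5) (2,1) (2,0) (3,2) (4,2) (5,2) (1,2) (3,3) (4,4) (5,5) (3,1) (4,0) (1,3) (1,1) (0,0) [ray(1,0) blocked at (5,2); ray(-1,0) blocked at (1,2); ray(-1,1) blocked at (1,3)]
B attacks (5,1): no

Answer: no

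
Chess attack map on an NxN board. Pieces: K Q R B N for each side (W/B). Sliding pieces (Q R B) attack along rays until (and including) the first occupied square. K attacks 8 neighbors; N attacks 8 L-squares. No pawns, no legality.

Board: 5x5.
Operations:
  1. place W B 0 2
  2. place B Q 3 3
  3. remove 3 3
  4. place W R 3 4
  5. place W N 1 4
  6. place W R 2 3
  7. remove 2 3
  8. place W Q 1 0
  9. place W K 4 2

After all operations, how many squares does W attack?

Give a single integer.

Answer: 19

Derivation:
Op 1: place WB@(0,2)
Op 2: place BQ@(3,3)
Op 3: remove (3,3)
Op 4: place WR@(3,4)
Op 5: place WN@(1,4)
Op 6: place WR@(2,3)
Op 7: remove (2,3)
Op 8: place WQ@(1,0)
Op 9: place WK@(4,2)
Per-piece attacks for W:
  WB@(0,2): attacks (1,3) (2,4) (1,1) (2,0)
  WQ@(1,0): attacks (1,1) (1,2) (1,3) (1,4) (2,0) (3,0) (4,0) (0,0) (2,1) (3,2) (4,3) (0,1) [ray(0,1) blocked at (1,4)]
  WN@(1,4): attacks (2,2) (3,3) (0,2)
  WR@(3,4): attacks (3,3) (3,2) (3,1) (3,0) (4,4) (2,4) (1,4) [ray(-1,0) blocked at (1,4)]
  WK@(4,2): attacks (4,3) (4,1) (3,2) (3,3) (3,1)
Union (19 distinct): (0,0) (0,1) (0,2) (1,1) (1,2) (1,3) (1,4) (2,0) (2,1) (2,2) (2,4) (3,0) (3,1) (3,2) (3,3) (4,0) (4,1) (4,3) (4,4)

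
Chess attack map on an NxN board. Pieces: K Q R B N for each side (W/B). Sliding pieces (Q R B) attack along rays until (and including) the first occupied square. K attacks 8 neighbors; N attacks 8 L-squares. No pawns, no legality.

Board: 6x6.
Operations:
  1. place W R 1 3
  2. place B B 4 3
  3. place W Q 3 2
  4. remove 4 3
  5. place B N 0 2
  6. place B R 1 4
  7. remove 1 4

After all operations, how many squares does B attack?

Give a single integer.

Answer: 4

Derivation:
Op 1: place WR@(1,3)
Op 2: place BB@(4,3)
Op 3: place WQ@(3,2)
Op 4: remove (4,3)
Op 5: place BN@(0,2)
Op 6: place BR@(1,4)
Op 7: remove (1,4)
Per-piece attacks for B:
  BN@(0,2): attacks (1,4) (2,3) (1,0) (2,1)
Union (4 distinct): (1,0) (1,4) (2,1) (2,3)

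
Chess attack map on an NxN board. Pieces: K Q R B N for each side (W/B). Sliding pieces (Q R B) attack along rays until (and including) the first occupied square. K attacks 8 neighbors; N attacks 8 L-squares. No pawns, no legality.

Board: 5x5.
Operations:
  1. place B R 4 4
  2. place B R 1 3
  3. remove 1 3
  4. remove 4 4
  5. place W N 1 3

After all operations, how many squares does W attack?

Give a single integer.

Answer: 4

Derivation:
Op 1: place BR@(4,4)
Op 2: place BR@(1,3)
Op 3: remove (1,3)
Op 4: remove (4,4)
Op 5: place WN@(1,3)
Per-piece attacks for W:
  WN@(1,3): attacks (3,4) (2,1) (3,2) (0,1)
Union (4 distinct): (0,1) (2,1) (3,2) (3,4)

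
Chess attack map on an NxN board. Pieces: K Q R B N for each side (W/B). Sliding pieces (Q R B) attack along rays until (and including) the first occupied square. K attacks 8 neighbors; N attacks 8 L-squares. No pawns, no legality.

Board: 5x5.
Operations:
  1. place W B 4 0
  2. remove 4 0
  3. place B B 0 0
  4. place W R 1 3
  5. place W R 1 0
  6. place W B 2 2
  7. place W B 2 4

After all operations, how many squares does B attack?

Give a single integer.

Op 1: place WB@(4,0)
Op 2: remove (4,0)
Op 3: place BB@(0,0)
Op 4: place WR@(1,3)
Op 5: place WR@(1,0)
Op 6: place WB@(2,2)
Op 7: place WB@(2,4)
Per-piece attacks for B:
  BB@(0,0): attacks (1,1) (2,2) [ray(1,1) blocked at (2,2)]
Union (2 distinct): (1,1) (2,2)

Answer: 2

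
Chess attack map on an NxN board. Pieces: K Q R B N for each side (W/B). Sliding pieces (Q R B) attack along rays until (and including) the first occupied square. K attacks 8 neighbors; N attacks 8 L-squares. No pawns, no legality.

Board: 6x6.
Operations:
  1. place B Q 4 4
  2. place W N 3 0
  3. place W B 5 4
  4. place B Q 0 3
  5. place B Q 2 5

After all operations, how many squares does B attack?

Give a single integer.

Op 1: place BQ@(4,4)
Op 2: place WN@(3,0)
Op 3: place WB@(5,4)
Op 4: place BQ@(0,3)
Op 5: place BQ@(2,5)
Per-piece attacks for B:
  BQ@(0,3): attacks (0,4) (0,5) (0,2) (0,1) (0,0) (1,3) (2,3) (3,3) (4,3) (5,3) (1,4) (2,5) (1,2) (2,1) (3,0) [ray(1,1) blocked at (2,5); ray(1,-1) blocked at (3,0)]
  BQ@(2,5): attacks (2,4) (2,3) (2,2) (2,1) (2,0) (3,5) (4,5) (5,5) (1,5) (0,5) (3,4) (4,3) (5,2) (1,4) (0,3) [ray(-1,-1) blocked at (0,3)]
  BQ@(4,4): attacks (4,5) (4,3) (4,2) (4,1) (4,0) (5,4) (3,4) (2,4) (1,4) (0,4) (5,5) (5,3) (3,5) (3,3) (2,2) (1,1) (0,0) [ray(1,0) blocked at (5,4)]
Union (30 distinct): (0,0) (0,1) (0,2) (0,3) (0,4) (0,5) (1,1) (1,2) (1,3) (1,4) (1,5) (2,0) (2,1) (2,2) (2,3) (2,4) (2,5) (3,0) (3,3) (3,4) (3,5) (4,0) (4,1) (4,2) (4,3) (4,5) (5,2) (5,3) (5,4) (5,5)

Answer: 30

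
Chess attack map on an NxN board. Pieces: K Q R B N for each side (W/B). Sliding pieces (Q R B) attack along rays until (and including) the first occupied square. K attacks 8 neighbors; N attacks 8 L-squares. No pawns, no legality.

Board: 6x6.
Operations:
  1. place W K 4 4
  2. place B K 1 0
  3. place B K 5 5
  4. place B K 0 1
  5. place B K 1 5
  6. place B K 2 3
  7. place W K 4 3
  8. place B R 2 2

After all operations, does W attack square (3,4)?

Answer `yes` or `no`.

Op 1: place WK@(4,4)
Op 2: place BK@(1,0)
Op 3: place BK@(5,5)
Op 4: place BK@(0,1)
Op 5: place BK@(1,5)
Op 6: place BK@(2,3)
Op 7: place WK@(4,3)
Op 8: place BR@(2,2)
Per-piece attacks for W:
  WK@(4,3): attacks (4,4) (4,2) (5,3) (3,3) (5,4) (5,2) (3,4) (3,2)
  WK@(4,4): attacks (4,5) (4,3) (5,4) (3,4) (5,5) (5,3) (3,5) (3,3)
W attacks (3,4): yes

Answer: yes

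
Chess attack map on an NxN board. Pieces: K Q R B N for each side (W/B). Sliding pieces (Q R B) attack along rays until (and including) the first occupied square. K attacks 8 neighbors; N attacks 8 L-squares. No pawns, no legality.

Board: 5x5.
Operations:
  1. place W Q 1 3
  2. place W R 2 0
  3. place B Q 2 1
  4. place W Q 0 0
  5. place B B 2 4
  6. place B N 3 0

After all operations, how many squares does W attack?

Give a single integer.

Answer: 20

Derivation:
Op 1: place WQ@(1,3)
Op 2: place WR@(2,0)
Op 3: place BQ@(2,1)
Op 4: place WQ@(0,0)
Op 5: place BB@(2,4)
Op 6: place BN@(3,0)
Per-piece attacks for W:
  WQ@(0,0): attacks (0,1) (0,2) (0,3) (0,4) (1,0) (2,0) (1,1) (2,2) (3,3) (4,4) [ray(1,0) blocked at (2,0)]
  WQ@(1,3): attacks (1,4) (1,2) (1,1) (1,0) (2,3) (3,3) (4,3) (0,3) (2,4) (2,2) (3,1) (4,0) (0,4) (0,2) [ray(1,1) blocked at (2,4)]
  WR@(2,0): attacks (2,1) (3,0) (1,0) (0,0) [ray(0,1) blocked at (2,1); ray(1,0) blocked at (3,0); ray(-1,0) blocked at (0,0)]
Union (20 distinct): (0,0) (0,1) (0,2) (0,3) (0,4) (1,0) (1,1) (1,2) (1,4) (2,0) (2,1) (2,2) (2,3) (2,4) (3,0) (3,1) (3,3) (4,0) (4,3) (4,4)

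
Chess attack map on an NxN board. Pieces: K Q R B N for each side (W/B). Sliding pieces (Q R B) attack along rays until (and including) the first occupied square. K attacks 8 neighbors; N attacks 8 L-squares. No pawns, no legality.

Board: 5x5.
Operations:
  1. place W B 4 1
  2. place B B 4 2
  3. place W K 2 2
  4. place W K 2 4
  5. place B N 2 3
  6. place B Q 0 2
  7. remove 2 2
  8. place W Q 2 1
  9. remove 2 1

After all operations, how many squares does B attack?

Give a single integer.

Op 1: place WB@(4,1)
Op 2: place BB@(4,2)
Op 3: place WK@(2,2)
Op 4: place WK@(2,4)
Op 5: place BN@(2,3)
Op 6: place BQ@(0,2)
Op 7: remove (2,2)
Op 8: place WQ@(2,1)
Op 9: remove (2,1)
Per-piece attacks for B:
  BQ@(0,2): attacks (0,3) (0,4) (0,1) (0,0) (1,2) (2,2) (3,2) (4,2) (1,3) (2,4) (1,1) (2,0) [ray(1,0) blocked at (4,2); ray(1,1) blocked at (2,4)]
  BN@(2,3): attacks (4,4) (0,4) (3,1) (4,2) (1,1) (0,2)
  BB@(4,2): attacks (3,3) (2,4) (3,1) (2,0) [ray(-1,1) blocked at (2,4)]
Union (16 distinct): (0,0) (0,1) (0,2) (0,3) (0,4) (1,1) (1,2) (1,3) (2,0) (2,2) (2,4) (3,1) (3,2) (3,3) (4,2) (4,4)

Answer: 16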